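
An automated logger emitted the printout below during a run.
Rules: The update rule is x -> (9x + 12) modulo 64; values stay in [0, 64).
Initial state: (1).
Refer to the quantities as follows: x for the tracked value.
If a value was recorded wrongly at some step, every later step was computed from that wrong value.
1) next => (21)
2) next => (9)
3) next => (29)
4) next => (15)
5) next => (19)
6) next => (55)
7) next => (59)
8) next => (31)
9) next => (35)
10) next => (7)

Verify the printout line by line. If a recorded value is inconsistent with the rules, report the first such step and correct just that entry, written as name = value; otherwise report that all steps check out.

Step 1: x = (9*1 + 12) mod 64 = 21 — no discrepancy.
Step 2: x = (9*21 + 12) mod 64 = 9 — no discrepancy.
Step 3: x = (9*9 + 12) mod 64 = 29 — confirmed correct.
Step 4: x = (9*29 + 12) mod 64 = 17 — the printout has a different value.
Step 4 is the first one off; corrected, x = 17.

step 4, x = 17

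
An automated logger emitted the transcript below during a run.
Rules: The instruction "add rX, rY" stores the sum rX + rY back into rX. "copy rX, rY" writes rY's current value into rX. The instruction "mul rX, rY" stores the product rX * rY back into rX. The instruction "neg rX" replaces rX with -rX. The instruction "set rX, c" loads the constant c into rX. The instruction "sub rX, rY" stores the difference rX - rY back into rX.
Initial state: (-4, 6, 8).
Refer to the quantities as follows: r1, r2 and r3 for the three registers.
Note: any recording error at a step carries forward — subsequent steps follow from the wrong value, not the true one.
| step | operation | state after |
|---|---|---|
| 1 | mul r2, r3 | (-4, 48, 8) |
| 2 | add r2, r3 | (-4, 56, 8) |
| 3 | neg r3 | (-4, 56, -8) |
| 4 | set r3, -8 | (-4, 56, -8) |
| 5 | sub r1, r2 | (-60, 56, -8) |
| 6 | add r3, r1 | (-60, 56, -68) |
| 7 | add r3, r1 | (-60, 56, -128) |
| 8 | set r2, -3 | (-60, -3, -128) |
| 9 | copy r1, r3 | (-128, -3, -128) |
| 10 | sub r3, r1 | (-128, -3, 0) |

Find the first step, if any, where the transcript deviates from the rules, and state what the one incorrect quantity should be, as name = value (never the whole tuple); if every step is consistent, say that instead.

no error

Step 1: r2 = 6 * 8 = 48 — confirmed correct.
Step 2: r2 = 48 + 8 = 56 — exactly as logged.
Step 3: r3 = -(8) = -8 — verified.
Step 4: r3 = -8 — exactly as logged.
Step 5: r1 = -4 - 56 = -60 — matches.
Step 6: r3 = -8 + -60 = -68 — checks out.
Step 7: r3 = -68 + -60 = -128 — agrees with the transcript.
Step 8: r2 = -3 — no discrepancy.
Step 9: r1 = -128 — no discrepancy.
Step 10: r3 = -128 - -128 = 0 — matches.
The recomputation confirms every line.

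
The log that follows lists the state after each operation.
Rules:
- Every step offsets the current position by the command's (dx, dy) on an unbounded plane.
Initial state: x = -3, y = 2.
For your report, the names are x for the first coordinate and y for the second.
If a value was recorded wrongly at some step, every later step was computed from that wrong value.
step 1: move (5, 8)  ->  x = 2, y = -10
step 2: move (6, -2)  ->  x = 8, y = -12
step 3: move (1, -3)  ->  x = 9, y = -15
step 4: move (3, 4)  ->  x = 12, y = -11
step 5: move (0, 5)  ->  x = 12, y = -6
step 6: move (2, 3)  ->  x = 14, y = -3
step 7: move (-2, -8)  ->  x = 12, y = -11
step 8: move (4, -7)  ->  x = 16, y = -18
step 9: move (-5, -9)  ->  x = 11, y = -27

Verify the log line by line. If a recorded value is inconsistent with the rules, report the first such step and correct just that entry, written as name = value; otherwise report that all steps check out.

1. x = -3 + (5) = 2, y = 2 + (8) = 10 (first mismatch against the log)
First incorrect step: 1; the correct value is y = 10.

step 1, y = 10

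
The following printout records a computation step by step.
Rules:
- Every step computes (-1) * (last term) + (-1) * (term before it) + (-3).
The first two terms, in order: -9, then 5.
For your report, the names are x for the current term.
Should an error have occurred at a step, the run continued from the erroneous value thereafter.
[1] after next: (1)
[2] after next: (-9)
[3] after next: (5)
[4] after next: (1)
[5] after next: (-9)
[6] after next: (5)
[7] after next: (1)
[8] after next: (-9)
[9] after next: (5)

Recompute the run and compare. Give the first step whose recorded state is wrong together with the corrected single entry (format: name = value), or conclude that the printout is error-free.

no error

1. x = -1*(5) + (-1)*(-9) + (-3) = 1 (exactly as logged)
2. x = -1*(1) + (-1)*(5) + (-3) = -9 (verified)
3. x = -1*(-9) + (-1)*(1) + (-3) = 5 (same as recorded)
4. x = -1*(5) + (-1)*(-9) + (-3) = 1 (no discrepancy)
5. x = -1*(1) + (-1)*(5) + (-3) = -9 (no discrepancy)
6. x = -1*(-9) + (-1)*(1) + (-3) = 5 (consistent with the printout)
7. x = -1*(5) + (-1)*(-9) + (-3) = 1 (same as recorded)
8. x = -1*(1) + (-1)*(5) + (-3) = -9 (confirmed correct)
9. x = -1*(-9) + (-1)*(1) + (-3) = 5 (checks out)
All steps check out; nothing to correct.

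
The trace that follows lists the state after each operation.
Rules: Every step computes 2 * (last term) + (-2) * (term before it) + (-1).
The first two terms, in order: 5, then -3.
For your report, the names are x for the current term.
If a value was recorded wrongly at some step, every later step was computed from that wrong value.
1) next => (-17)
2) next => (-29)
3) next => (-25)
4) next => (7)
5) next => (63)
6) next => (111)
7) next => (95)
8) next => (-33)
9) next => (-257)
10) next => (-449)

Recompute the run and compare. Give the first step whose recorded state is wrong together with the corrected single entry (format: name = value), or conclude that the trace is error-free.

no error

Recomputing the run from the initial state:
step 1: x = -17
step 2: x = -29
step 3: x = -25
step 4: x = 7
step 5: x = 63
step 6: x = 111
step 7: x = 95
step 8: x = -33
step 9: x = -257
step 10: x = -449
This matches the trace at every step.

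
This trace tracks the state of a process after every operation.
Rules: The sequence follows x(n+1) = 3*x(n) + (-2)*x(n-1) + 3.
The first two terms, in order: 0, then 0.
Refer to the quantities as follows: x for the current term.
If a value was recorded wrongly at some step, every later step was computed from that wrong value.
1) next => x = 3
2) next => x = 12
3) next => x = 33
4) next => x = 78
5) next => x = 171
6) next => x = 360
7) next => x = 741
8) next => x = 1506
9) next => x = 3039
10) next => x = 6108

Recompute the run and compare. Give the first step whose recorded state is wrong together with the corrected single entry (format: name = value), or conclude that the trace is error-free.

no error

Recomputing the run from the initial state:
step 1: x = 3
step 2: x = 12
step 3: x = 33
step 4: x = 78
step 5: x = 171
step 6: x = 360
step 7: x = 741
step 8: x = 1506
step 9: x = 3039
step 10: x = 6108
This matches the trace at every step.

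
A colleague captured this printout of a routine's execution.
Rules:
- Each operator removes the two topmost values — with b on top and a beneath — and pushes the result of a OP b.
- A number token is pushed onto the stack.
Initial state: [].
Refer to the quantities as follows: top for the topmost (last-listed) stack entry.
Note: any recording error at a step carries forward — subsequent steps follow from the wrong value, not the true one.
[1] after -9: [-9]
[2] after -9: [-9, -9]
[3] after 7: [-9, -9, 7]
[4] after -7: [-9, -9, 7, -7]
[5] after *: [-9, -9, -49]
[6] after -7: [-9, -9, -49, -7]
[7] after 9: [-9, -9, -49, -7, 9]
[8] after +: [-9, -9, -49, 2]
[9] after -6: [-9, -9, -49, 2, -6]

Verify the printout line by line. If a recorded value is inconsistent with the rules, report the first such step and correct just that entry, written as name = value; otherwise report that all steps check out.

no error

Recomputing the run from the initial state:
step 1: [-9]
step 2: [-9, -9]
step 3: [-9, -9, 7]
step 4: [-9, -9, 7, -7]
step 5: [-9, -9, -49]
step 6: [-9, -9, -49, -7]
step 7: [-9, -9, -49, -7, 9]
step 8: [-9, -9, -49, 2]
step 9: [-9, -9, -49, 2, -6]
This matches the printout at every step.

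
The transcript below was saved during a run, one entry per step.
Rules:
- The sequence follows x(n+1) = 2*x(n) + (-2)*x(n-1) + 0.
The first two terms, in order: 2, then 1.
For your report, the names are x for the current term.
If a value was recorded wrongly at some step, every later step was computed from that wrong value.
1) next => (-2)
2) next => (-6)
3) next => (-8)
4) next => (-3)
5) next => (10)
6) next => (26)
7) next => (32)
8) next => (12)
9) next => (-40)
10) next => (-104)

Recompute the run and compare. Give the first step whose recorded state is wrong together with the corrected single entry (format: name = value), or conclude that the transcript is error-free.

step 4, x = -4

1. x = 2*(1) + (-2)*(2) + (0) = -2 (matches)
2. x = 2*(-2) + (-2)*(1) + (0) = -6 (matches)
3. x = 2*(-6) + (-2)*(-2) + (0) = -8 (in agreement)
4. x = 2*(-8) + (-2)*(-6) + (0) = -4 (the recorded entry deviates here)
Conclusion: step 4 carries the first error; the entry should be x = -4.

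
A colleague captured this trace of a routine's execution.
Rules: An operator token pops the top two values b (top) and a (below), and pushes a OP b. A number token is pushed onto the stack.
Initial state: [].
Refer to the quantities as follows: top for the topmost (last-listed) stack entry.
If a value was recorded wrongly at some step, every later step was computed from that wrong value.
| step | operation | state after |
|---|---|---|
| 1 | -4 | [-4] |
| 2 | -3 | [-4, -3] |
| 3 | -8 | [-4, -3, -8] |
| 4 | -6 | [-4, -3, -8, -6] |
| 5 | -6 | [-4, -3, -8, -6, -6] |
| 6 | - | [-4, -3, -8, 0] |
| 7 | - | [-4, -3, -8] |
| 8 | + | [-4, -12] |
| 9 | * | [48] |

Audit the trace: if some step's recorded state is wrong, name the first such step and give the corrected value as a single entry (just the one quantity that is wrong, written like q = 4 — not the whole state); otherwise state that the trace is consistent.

Step 1: push -4: top = -4 — exactly as logged.
Step 2: push -3: top = -3 — no discrepancy.
Step 3: push -8: top = -8 — in agreement.
Step 4: push -6: top = -6 — no discrepancy.
Step 5: push -6: top = -6 — confirmed correct.
Step 6: -6 - -6 = 0 — no discrepancy.
Step 7: -8 - 0 = -8 — no discrepancy.
Step 8: -3 + -8 = -11 — this is not what the trace shows.
So the first discrepancy is step 8, where the right value is top = -11.

step 8, top = -11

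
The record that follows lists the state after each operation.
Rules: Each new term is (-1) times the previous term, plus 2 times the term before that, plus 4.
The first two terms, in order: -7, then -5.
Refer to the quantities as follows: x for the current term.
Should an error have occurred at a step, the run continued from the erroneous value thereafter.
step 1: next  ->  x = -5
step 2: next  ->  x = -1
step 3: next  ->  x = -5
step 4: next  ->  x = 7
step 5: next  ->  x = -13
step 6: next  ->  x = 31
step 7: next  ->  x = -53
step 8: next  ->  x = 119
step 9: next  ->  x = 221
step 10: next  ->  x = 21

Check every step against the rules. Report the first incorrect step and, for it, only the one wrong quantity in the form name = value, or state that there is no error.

step 9, x = -221

step 1: x = -1*(-5) + (2)*(-7) + (4) = -5 -> same as recorded
step 2: x = -1*(-5) + (2)*(-5) + (4) = -1 -> checks out
step 3: x = -1*(-1) + (2)*(-5) + (4) = -5 -> agrees with the record
step 4: x = -1*(-5) + (2)*(-1) + (4) = 7 -> no discrepancy
step 5: x = -1*(7) + (2)*(-5) + (4) = -13 -> exactly as logged
step 6: x = -1*(-13) + (2)*(7) + (4) = 31 -> verified
step 7: x = -1*(31) + (2)*(-13) + (4) = -53 -> same as recorded
step 8: x = -1*(-53) + (2)*(31) + (4) = 119 -> confirmed correct
step 9: x = -1*(119) + (2)*(-53) + (4) = -221 -> a discrepancy with the record
Step 9 is the first one off; corrected, x = -221.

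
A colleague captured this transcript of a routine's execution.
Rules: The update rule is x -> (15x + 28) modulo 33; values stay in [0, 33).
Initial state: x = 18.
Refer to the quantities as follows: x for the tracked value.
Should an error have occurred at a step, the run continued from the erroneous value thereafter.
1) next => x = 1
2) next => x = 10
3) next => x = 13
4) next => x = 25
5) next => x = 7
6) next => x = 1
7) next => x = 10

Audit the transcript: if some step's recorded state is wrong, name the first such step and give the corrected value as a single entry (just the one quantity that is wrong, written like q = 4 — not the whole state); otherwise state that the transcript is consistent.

Recomputing the run from the initial state:
step 1: x = 1
step 2: x = 10
step 3: x = 13
step 4: x = 25
step 5: x = 7
step 6: x = 1
step 7: x = 10
This matches the transcript at every step.

no error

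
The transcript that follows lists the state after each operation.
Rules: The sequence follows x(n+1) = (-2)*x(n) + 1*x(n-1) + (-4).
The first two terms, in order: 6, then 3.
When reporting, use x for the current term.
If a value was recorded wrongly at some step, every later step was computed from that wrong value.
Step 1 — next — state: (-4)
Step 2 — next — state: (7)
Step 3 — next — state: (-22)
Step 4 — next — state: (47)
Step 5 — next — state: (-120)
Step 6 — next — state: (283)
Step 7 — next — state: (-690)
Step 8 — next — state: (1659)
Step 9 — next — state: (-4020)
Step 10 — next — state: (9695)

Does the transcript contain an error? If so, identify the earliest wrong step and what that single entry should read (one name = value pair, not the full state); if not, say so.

1. x = -2*(3) + (1)*(6) + (-4) = -4 (in agreement)
2. x = -2*(-4) + (1)*(3) + (-4) = 7 (in agreement)
3. x = -2*(7) + (1)*(-4) + (-4) = -22 (confirmed correct)
4. x = -2*(-22) + (1)*(7) + (-4) = 47 (consistent with the transcript)
5. x = -2*(47) + (1)*(-22) + (-4) = -120 (confirmed correct)
6. x = -2*(-120) + (1)*(47) + (-4) = 283 (same as recorded)
7. x = -2*(283) + (1)*(-120) + (-4) = -690 (in agreement)
8. x = -2*(-690) + (1)*(283) + (-4) = 1659 (matches)
9. x = -2*(1659) + (1)*(-690) + (-4) = -4012 (the entry is off here)
The earliest wrong entry is at step 9: it should read x = -4012.

step 9, x = -4012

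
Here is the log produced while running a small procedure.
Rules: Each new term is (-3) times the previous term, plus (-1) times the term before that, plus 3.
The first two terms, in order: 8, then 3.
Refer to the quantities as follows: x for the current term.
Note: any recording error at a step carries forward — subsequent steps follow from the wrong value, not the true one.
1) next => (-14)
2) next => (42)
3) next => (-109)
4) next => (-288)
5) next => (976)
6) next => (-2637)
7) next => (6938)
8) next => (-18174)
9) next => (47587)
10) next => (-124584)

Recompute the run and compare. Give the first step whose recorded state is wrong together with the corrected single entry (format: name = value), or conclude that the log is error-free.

1. x = -3*(3) + (-1)*(8) + (3) = -14 (in agreement)
2. x = -3*(-14) + (-1)*(3) + (3) = 42 (agrees with the log)
3. x = -3*(42) + (-1)*(-14) + (3) = -109 (in agreement)
4. x = -3*(-109) + (-1)*(42) + (3) = 288 (this is not what the log shows)
The audit stops at step 4: the recorded entry is wrong and should be x = 288.

step 4, x = 288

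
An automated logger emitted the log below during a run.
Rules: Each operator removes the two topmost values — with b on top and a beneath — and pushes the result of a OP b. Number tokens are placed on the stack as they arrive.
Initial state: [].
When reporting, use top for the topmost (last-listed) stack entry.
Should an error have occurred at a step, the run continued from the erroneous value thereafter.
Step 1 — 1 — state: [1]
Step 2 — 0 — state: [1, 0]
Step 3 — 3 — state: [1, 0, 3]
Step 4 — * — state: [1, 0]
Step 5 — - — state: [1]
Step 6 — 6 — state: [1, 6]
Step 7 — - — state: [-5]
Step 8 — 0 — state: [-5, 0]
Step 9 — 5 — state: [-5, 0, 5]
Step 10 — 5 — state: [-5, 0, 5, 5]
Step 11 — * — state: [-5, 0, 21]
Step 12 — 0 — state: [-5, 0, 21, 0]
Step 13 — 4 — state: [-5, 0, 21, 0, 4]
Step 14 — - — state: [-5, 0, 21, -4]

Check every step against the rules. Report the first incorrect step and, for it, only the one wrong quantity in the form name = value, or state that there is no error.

step 11, top = 25

1. push 1: top = 1 (matches)
2. push 0: top = 0 (checks out)
3. push 3: top = 3 (agrees with the log)
4. 0 * 3 = 0 (consistent with the log)
5. 1 - 0 = 1 (matches)
6. push 6: top = 6 (checks out)
7. 1 - 6 = -5 (matches)
8. push 0: top = 0 (verified)
9. push 5: top = 5 (consistent with the log)
10. push 5: top = 5 (matches)
11. 5 * 5 = 25 (the log has a different value)
The audit stops at step 11: the recorded entry is wrong and should be top = 25.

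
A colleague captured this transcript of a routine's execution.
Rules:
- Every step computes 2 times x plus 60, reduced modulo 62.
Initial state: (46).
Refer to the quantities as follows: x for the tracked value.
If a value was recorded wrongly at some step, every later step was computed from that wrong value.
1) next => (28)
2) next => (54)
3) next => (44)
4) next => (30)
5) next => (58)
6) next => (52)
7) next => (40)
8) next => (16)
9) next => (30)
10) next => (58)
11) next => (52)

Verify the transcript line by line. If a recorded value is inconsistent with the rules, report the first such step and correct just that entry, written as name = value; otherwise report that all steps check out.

step 4, x = 24

Recomputing the run from the initial state:
step 1: x = 28
step 2: x = 54
step 3: x = 44
step 4: x = 24
step 5: x = 46
step 6: x = 28
step 7: x = 54
step 8: x = 44
step 9: x = 24
step 10: x = 46
step 11: x = 28
The first disagreement with the transcript is at step 4, where the value should be x = 24.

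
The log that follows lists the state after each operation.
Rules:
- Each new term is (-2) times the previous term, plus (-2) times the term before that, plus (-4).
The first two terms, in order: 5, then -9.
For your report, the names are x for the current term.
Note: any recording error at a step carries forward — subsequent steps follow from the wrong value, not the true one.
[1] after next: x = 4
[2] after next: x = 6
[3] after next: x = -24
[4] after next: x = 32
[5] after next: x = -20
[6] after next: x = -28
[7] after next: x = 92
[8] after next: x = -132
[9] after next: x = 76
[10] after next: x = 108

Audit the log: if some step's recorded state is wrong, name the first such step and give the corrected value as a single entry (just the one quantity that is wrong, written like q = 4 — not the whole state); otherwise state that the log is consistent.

no error

Recomputing the run from the initial state:
step 1: x = 4
step 2: x = 6
step 3: x = -24
step 4: x = 32
step 5: x = -20
step 6: x = -28
step 7: x = 92
step 8: x = -132
step 9: x = 76
step 10: x = 108
This matches the log at every step.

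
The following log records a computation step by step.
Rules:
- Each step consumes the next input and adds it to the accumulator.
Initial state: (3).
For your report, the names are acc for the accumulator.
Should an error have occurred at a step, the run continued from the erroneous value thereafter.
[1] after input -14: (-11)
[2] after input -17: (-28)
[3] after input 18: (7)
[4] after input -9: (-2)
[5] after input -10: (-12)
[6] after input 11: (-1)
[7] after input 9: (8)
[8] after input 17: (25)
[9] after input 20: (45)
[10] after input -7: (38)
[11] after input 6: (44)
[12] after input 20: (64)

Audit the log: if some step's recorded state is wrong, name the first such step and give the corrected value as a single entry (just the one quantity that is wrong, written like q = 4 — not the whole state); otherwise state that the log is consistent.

step 1: acc = 3 + -14 = -11 -> same as recorded
step 2: acc = -11 + -17 = -28 -> checks out
step 3: acc = -28 + 18 = -10 -> a discrepancy with the log
That makes step 3 the first incorrect line — acc = -10 is what it should show.

step 3, acc = -10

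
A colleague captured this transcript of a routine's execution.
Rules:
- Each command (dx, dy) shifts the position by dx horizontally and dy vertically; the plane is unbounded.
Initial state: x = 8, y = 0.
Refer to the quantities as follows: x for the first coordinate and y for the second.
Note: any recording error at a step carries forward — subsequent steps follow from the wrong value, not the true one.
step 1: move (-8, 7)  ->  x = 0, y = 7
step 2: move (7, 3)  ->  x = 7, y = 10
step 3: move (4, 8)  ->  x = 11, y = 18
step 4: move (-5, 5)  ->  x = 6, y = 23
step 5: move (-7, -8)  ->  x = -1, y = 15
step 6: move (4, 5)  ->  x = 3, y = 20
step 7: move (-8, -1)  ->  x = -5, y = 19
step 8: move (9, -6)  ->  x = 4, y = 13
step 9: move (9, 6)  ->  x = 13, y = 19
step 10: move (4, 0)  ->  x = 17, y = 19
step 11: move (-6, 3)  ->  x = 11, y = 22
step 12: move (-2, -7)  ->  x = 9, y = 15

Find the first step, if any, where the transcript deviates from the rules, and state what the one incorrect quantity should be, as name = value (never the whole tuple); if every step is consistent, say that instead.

Recomputing the run from the initial state:
step 1: x = 0, y = 7
step 2: x = 7, y = 10
step 3: x = 11, y = 18
step 4: x = 6, y = 23
step 5: x = -1, y = 15
step 6: x = 3, y = 20
step 7: x = -5, y = 19
step 8: x = 4, y = 13
step 9: x = 13, y = 19
step 10: x = 17, y = 19
step 11: x = 11, y = 22
step 12: x = 9, y = 15
This matches the transcript at every step.

no error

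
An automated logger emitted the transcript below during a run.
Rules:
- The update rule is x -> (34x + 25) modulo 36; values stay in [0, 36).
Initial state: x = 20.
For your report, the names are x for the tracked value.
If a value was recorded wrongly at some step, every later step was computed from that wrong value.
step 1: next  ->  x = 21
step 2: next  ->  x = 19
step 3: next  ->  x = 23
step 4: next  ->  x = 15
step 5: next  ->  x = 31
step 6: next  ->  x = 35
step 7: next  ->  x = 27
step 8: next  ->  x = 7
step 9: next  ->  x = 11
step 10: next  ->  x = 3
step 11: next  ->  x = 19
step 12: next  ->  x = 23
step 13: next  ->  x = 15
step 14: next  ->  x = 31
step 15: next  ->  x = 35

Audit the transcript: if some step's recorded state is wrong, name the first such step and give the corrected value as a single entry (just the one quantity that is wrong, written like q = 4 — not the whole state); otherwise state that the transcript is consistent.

no error

1. x = (34*20 + 25) mod 36 = 21 (verified)
2. x = (34*21 + 25) mod 36 = 19 (no discrepancy)
3. x = (34*19 + 25) mod 36 = 23 (no discrepancy)
4. x = (34*23 + 25) mod 36 = 15 (in agreement)
5. x = (34*15 + 25) mod 36 = 31 (in agreement)
6. x = (34*31 + 25) mod 36 = 35 (checks out)
7. x = (34*35 + 25) mod 36 = 27 (consistent with the transcript)
8. x = (34*27 + 25) mod 36 = 7 (exactly as logged)
9. x = (34*7 + 25) mod 36 = 11 (agrees with the transcript)
10. x = (34*11 + 25) mod 36 = 3 (verified)
11. x = (34*3 + 25) mod 36 = 19 (consistent with the transcript)
12. x = (34*19 + 25) mod 36 = 23 (exactly as logged)
13. x = (34*23 + 25) mod 36 = 15 (consistent with the transcript)
14. x = (34*15 + 25) mod 36 = 31 (verified)
15. x = (34*31 + 25) mod 36 = 35 (agrees with the transcript)
The whole run recomputes cleanly — no discrepancies.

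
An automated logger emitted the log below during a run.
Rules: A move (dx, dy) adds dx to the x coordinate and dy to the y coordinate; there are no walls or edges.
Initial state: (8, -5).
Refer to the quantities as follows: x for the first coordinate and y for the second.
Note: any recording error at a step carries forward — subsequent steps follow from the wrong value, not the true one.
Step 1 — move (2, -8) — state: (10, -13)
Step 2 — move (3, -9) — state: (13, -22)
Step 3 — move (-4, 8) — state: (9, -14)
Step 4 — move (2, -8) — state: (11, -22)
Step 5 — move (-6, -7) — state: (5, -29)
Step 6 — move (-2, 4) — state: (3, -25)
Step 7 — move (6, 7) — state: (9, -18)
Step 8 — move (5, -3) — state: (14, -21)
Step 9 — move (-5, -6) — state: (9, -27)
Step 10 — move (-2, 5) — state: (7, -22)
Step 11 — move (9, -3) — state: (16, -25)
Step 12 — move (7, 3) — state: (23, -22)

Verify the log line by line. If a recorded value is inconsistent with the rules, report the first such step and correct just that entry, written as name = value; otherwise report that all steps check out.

step 1: x = 8 + (2) = 10, y = -5 + (-8) = -13 -> in agreement
step 2: x = 10 + (3) = 13, y = -13 + (-9) = -22 -> no discrepancy
step 3: x = 13 + (-4) = 9, y = -22 + (8) = -14 -> exactly as logged
step 4: x = 9 + (2) = 11, y = -14 + (-8) = -22 -> in agreement
step 5: x = 11 + (-6) = 5, y = -22 + (-7) = -29 -> checks out
step 6: x = 5 + (-2) = 3, y = -29 + (4) = -25 -> exactly as logged
step 7: x = 3 + (6) = 9, y = -25 + (7) = -18 -> verified
step 8: x = 9 + (5) = 14, y = -18 + (-3) = -21 -> verified
step 9: x = 14 + (-5) = 9, y = -21 + (-6) = -27 -> same as recorded
step 10: x = 9 + (-2) = 7, y = -27 + (5) = -22 -> matches
step 11: x = 7 + (9) = 16, y = -22 + (-3) = -25 -> matches
step 12: x = 16 + (7) = 23, y = -25 + (3) = -22 -> agrees with the log
The recomputation confirms every line.

no error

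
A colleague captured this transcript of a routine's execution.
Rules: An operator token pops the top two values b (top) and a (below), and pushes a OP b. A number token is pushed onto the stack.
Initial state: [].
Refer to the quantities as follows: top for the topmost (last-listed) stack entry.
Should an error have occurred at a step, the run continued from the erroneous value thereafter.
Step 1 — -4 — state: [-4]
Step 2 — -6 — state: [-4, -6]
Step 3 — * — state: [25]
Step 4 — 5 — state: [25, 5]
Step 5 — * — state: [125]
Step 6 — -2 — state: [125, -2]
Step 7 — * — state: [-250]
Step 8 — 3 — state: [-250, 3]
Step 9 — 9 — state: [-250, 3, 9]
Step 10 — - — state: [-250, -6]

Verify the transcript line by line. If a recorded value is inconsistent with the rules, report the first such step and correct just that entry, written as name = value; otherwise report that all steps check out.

step 3, top = 24

Recomputing the run from the initial state:
step 1: [-4]
step 2: [-4, -6]
step 3: [24]
step 4: [24, 5]
step 5: [120]
step 6: [120, -2]
step 7: [-240]
step 8: [-240, 3]
step 9: [-240, 3, 9]
step 10: [-240, -6]
The first disagreement with the transcript is at step 3, where the value should be top = 24.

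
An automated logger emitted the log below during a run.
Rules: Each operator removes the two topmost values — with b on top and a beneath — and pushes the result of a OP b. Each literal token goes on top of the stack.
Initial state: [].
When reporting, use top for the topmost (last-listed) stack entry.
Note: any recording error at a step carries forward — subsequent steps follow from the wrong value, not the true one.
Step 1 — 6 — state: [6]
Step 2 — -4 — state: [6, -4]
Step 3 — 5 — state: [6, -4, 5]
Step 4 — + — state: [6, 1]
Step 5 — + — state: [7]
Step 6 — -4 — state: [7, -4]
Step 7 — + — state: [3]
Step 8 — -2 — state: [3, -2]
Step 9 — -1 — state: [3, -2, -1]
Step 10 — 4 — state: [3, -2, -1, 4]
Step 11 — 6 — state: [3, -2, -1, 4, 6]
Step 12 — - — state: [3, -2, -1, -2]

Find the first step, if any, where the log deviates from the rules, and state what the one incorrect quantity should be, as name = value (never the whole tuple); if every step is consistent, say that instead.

Recomputing the run from the initial state:
step 1: [6]
step 2: [6, -4]
step 3: [6, -4, 5]
step 4: [6, 1]
step 5: [7]
step 6: [7, -4]
step 7: [3]
step 8: [3, -2]
step 9: [3, -2, -1]
step 10: [3, -2, -1, 4]
step 11: [3, -2, -1, 4, 6]
step 12: [3, -2, -1, -2]
This matches the log at every step.

no error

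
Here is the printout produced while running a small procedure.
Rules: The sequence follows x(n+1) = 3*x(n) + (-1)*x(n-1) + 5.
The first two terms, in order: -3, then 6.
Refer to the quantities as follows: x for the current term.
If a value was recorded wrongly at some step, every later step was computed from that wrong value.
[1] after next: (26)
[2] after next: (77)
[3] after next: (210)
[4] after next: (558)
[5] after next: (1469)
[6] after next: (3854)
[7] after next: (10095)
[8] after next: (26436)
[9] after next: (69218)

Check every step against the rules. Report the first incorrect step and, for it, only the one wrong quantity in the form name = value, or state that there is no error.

Recomputing the run from the initial state:
step 1: x = 26
step 2: x = 77
step 3: x = 210
step 4: x = 558
step 5: x = 1469
step 6: x = 3854
step 7: x = 10098
step 8: x = 26445
step 9: x = 69242
The first disagreement with the printout is at step 7, where the value should be x = 10098.

step 7, x = 10098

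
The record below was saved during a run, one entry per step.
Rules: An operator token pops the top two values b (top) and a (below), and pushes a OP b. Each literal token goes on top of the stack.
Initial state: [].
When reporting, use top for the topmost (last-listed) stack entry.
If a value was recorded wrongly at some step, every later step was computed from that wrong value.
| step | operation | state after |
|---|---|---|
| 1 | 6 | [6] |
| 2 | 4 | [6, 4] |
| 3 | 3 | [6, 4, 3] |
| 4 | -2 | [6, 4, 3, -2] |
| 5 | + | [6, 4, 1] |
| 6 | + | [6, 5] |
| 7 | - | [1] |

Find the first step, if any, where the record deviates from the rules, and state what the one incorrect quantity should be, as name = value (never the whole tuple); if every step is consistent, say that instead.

Recomputing the run from the initial state:
step 1: [6]
step 2: [6, 4]
step 3: [6, 4, 3]
step 4: [6, 4, 3, -2]
step 5: [6, 4, 1]
step 6: [6, 5]
step 7: [1]
This matches the record at every step.

no error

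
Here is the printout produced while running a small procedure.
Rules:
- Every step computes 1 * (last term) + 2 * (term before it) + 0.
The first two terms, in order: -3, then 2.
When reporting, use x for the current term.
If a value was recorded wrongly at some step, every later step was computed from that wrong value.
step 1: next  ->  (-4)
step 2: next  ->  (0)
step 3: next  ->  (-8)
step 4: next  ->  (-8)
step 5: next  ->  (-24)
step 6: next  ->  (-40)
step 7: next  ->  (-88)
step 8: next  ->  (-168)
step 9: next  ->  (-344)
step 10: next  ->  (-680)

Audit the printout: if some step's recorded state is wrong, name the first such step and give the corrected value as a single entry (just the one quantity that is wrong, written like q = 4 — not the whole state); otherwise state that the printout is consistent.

Recomputing the run from the initial state:
step 1: x = -4
step 2: x = 0
step 3: x = -8
step 4: x = -8
step 5: x = -24
step 6: x = -40
step 7: x = -88
step 8: x = -168
step 9: x = -344
step 10: x = -680
This matches the printout at every step.

no error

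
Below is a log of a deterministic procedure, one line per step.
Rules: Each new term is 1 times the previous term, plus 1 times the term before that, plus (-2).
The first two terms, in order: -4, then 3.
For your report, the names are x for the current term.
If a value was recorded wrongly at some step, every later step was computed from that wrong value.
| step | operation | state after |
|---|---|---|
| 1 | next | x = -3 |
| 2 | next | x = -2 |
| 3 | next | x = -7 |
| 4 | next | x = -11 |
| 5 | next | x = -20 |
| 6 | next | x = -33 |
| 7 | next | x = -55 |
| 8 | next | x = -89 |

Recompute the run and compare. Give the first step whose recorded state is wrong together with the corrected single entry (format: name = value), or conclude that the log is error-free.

step 8, x = -90

Recomputing the run from the initial state:
step 1: x = -3
step 2: x = -2
step 3: x = -7
step 4: x = -11
step 5: x = -20
step 6: x = -33
step 7: x = -55
step 8: x = -90
The first disagreement with the log is at step 8, where the value should be x = -90.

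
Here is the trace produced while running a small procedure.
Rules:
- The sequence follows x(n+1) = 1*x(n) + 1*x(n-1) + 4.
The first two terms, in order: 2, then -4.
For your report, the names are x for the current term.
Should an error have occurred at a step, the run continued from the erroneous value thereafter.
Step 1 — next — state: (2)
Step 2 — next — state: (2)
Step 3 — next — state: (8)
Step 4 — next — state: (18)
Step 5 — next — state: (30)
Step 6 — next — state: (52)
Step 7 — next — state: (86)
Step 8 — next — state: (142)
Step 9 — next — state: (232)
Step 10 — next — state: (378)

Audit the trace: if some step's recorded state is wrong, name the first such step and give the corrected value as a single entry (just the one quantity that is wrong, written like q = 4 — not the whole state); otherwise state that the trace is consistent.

Step 1: x = 1*(-4) + (1)*(2) + (4) = 2 — same as recorded.
Step 2: x = 1*(2) + (1)*(-4) + (4) = 2 — no discrepancy.
Step 3: x = 1*(2) + (1)*(2) + (4) = 8 — same as recorded.
Step 4: x = 1*(8) + (1)*(2) + (4) = 14 — the trace has a different value.
The earliest wrong entry is at step 4: it should read x = 14.

step 4, x = 14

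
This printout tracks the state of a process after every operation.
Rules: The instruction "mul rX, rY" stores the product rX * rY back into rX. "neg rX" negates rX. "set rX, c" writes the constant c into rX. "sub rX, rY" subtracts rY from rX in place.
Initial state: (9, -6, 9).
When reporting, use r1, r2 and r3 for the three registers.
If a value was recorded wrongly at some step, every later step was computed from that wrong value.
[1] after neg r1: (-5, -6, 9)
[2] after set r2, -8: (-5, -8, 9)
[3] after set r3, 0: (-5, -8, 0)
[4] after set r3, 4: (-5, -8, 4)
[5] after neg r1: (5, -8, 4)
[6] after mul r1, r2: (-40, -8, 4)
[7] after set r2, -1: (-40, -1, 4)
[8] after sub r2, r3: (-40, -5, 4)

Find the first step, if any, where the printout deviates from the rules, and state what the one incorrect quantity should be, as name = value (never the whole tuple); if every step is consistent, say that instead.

step 1, r1 = -9

1. r1 = -(9) = -9 (the printout disagrees here)
That makes step 1 the first incorrect line — r1 = -9 is what it should show.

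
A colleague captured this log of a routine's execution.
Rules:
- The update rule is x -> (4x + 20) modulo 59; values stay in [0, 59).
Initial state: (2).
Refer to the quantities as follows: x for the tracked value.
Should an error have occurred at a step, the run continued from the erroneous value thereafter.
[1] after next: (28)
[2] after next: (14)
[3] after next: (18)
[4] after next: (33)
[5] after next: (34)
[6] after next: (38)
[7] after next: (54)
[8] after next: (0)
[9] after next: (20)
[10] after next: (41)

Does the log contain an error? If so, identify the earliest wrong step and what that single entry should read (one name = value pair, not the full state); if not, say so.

Step 1: x = (4*2 + 20) mod 59 = 28 — consistent with the log.
Step 2: x = (4*28 + 20) mod 59 = 14 — consistent with the log.
Step 3: x = (4*14 + 20) mod 59 = 17 — the log has a different value.
Step 3 is the first one off; corrected, x = 17.

step 3, x = 17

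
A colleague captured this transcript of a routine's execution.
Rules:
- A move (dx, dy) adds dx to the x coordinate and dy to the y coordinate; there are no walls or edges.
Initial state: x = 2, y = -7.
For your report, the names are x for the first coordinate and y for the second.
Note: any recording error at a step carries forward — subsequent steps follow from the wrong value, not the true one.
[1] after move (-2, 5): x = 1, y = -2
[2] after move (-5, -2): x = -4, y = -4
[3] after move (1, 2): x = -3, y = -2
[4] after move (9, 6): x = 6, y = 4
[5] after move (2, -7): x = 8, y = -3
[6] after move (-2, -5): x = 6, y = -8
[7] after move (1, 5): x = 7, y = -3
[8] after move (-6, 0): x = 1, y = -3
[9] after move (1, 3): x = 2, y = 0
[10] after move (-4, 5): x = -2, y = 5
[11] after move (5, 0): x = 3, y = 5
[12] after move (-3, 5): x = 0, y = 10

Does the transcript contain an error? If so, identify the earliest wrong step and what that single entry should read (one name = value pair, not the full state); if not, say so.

step 1, x = 0

Recomputing the run from the initial state:
step 1: x = 0, y = -2
step 2: x = -5, y = -4
step 3: x = -4, y = -2
step 4: x = 5, y = 4
step 5: x = 7, y = -3
step 6: x = 5, y = -8
step 7: x = 6, y = -3
step 8: x = 0, y = -3
step 9: x = 1, y = 0
step 10: x = -3, y = 5
step 11: x = 2, y = 5
step 12: x = -1, y = 10
The first disagreement with the transcript is at step 1, where the value should be x = 0.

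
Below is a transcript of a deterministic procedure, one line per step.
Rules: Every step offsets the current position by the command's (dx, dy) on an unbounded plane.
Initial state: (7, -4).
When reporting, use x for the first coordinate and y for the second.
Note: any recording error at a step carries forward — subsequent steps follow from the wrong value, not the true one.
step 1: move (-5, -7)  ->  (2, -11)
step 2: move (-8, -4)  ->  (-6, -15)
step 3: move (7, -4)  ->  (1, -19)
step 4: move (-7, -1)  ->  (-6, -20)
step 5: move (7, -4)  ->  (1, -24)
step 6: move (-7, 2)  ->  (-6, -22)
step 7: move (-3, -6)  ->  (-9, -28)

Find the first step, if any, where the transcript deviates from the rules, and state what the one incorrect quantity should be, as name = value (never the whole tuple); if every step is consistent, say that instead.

no error

step 1: x = 7 + (-5) = 2, y = -4 + (-7) = -11 -> confirmed correct
step 2: x = 2 + (-8) = -6, y = -11 + (-4) = -15 -> confirmed correct
step 3: x = -6 + (7) = 1, y = -15 + (-4) = -19 -> confirmed correct
step 4: x = 1 + (-7) = -6, y = -19 + (-1) = -20 -> consistent with the transcript
step 5: x = -6 + (7) = 1, y = -20 + (-4) = -24 -> confirmed correct
step 6: x = 1 + (-7) = -6, y = -24 + (2) = -22 -> exactly as logged
step 7: x = -6 + (-3) = -9, y = -22 + (-6) = -28 -> exactly as logged
The recomputation confirms every line.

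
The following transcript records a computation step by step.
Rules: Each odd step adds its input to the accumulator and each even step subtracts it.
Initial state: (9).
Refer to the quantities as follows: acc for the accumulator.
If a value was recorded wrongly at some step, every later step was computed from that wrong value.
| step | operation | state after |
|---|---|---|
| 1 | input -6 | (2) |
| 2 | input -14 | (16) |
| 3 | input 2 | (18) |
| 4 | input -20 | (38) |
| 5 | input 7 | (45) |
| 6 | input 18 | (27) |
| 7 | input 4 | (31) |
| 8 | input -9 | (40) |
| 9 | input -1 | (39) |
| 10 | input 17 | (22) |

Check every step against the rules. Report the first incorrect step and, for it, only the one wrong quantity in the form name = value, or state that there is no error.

Recomputing the run from the initial state:
step 1: acc = 3
step 2: acc = 17
step 3: acc = 19
step 4: acc = 39
step 5: acc = 46
step 6: acc = 28
step 7: acc = 32
step 8: acc = 41
step 9: acc = 40
step 10: acc = 23
The first disagreement with the transcript is at step 1, where the value should be acc = 3.

step 1, acc = 3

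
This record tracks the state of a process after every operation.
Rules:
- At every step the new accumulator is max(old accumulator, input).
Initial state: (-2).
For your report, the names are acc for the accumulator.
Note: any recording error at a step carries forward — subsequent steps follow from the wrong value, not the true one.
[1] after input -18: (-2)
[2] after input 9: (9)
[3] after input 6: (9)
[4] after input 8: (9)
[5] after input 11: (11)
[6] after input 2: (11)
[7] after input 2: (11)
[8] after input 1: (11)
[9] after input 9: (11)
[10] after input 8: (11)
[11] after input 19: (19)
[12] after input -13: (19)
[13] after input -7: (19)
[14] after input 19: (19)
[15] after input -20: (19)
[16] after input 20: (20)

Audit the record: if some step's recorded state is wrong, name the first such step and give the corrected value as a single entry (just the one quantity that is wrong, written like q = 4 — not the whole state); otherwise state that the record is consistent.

no error

Recomputing the run from the initial state:
step 1: acc = -2
step 2: acc = 9
step 3: acc = 9
step 4: acc = 9
step 5: acc = 11
step 6: acc = 11
step 7: acc = 11
step 8: acc = 11
step 9: acc = 11
step 10: acc = 11
step 11: acc = 19
step 12: acc = 19
step 13: acc = 19
step 14: acc = 19
step 15: acc = 19
step 16: acc = 20
This matches the record at every step.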